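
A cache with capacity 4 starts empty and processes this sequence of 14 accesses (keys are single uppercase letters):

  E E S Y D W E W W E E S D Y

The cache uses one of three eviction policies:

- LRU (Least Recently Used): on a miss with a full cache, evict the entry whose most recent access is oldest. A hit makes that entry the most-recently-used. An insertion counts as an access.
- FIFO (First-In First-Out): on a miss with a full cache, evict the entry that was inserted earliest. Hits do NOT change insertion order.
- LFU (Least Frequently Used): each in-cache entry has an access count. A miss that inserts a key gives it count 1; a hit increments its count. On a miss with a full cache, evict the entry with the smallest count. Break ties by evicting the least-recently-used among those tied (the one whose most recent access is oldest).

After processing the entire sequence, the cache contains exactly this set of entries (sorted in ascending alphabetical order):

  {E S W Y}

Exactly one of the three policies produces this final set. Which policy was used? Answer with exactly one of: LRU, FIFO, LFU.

Answer: FIFO

Derivation:
Simulating under each policy and comparing final sets:
  LRU: final set = {D E S Y} -> differs
  FIFO: final set = {E S W Y} -> MATCHES target
  LFU: final set = {D E W Y} -> differs
Only FIFO produces the target set.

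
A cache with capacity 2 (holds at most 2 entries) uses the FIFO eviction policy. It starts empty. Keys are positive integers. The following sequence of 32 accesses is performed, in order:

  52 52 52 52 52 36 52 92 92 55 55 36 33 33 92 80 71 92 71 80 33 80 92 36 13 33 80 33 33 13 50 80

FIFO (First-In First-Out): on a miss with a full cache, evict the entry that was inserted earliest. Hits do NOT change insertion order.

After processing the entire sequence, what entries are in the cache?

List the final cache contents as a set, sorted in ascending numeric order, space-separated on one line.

FIFO simulation (capacity=2):
  1. access 52: MISS. Cache (old->new): [52]
  2. access 52: HIT. Cache (old->new): [52]
  3. access 52: HIT. Cache (old->new): [52]
  4. access 52: HIT. Cache (old->new): [52]
  5. access 52: HIT. Cache (old->new): [52]
  6. access 36: MISS. Cache (old->new): [52 36]
  7. access 52: HIT. Cache (old->new): [52 36]
  8. access 92: MISS, evict 52. Cache (old->new): [36 92]
  9. access 92: HIT. Cache (old->new): [36 92]
  10. access 55: MISS, evict 36. Cache (old->new): [92 55]
  11. access 55: HIT. Cache (old->new): [92 55]
  12. access 36: MISS, evict 92. Cache (old->new): [55 36]
  13. access 33: MISS, evict 55. Cache (old->new): [36 33]
  14. access 33: HIT. Cache (old->new): [36 33]
  15. access 92: MISS, evict 36. Cache (old->new): [33 92]
  16. access 80: MISS, evict 33. Cache (old->new): [92 80]
  17. access 71: MISS, evict 92. Cache (old->new): [80 71]
  18. access 92: MISS, evict 80. Cache (old->new): [71 92]
  19. access 71: HIT. Cache (old->new): [71 92]
  20. access 80: MISS, evict 71. Cache (old->new): [92 80]
  21. access 33: MISS, evict 92. Cache (old->new): [80 33]
  22. access 80: HIT. Cache (old->new): [80 33]
  23. access 92: MISS, evict 80. Cache (old->new): [33 92]
  24. access 36: MISS, evict 33. Cache (old->new): [92 36]
  25. access 13: MISS, evict 92. Cache (old->new): [36 13]
  26. access 33: MISS, evict 36. Cache (old->new): [13 33]
  27. access 80: MISS, evict 13. Cache (old->new): [33 80]
  28. access 33: HIT. Cache (old->new): [33 80]
  29. access 33: HIT. Cache (old->new): [33 80]
  30. access 13: MISS, evict 33. Cache (old->new): [80 13]
  31. access 50: MISS, evict 80. Cache (old->new): [13 50]
  32. access 80: MISS, evict 13. Cache (old->new): [50 80]
Total: 12 hits, 20 misses, 18 evictions

Answer: 50 80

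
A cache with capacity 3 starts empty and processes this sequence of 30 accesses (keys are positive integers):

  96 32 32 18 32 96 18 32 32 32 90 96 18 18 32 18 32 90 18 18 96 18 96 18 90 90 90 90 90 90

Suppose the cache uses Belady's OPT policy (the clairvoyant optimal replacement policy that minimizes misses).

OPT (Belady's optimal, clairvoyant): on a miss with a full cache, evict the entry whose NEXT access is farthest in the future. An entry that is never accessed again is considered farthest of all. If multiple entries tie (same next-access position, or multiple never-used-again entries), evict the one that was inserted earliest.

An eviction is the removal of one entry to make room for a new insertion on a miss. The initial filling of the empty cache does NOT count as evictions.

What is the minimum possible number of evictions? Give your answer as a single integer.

Answer: 3

Derivation:
OPT (Belady) simulation (capacity=3):
  1. access 96: MISS. Cache: [96]
  2. access 32: MISS. Cache: [96 32]
  3. access 32: HIT. Next use of 32: step 5. Cache: [96 32]
  4. access 18: MISS. Cache: [96 32 18]
  5. access 32: HIT. Next use of 32: step 8. Cache: [96 32 18]
  6. access 96: HIT. Next use of 96: step 12. Cache: [96 32 18]
  7. access 18: HIT. Next use of 18: step 13. Cache: [96 32 18]
  8. access 32: HIT. Next use of 32: step 9. Cache: [96 32 18]
  9. access 32: HIT. Next use of 32: step 10. Cache: [96 32 18]
  10. access 32: HIT. Next use of 32: step 15. Cache: [96 32 18]
  11. access 90: MISS, evict 32 (next use: step 15). Cache: [96 18 90]
  12. access 96: HIT. Next use of 96: step 21. Cache: [96 18 90]
  13. access 18: HIT. Next use of 18: step 14. Cache: [96 18 90]
  14. access 18: HIT. Next use of 18: step 16. Cache: [96 18 90]
  15. access 32: MISS, evict 96 (next use: step 21). Cache: [18 90 32]
  16. access 18: HIT. Next use of 18: step 19. Cache: [18 90 32]
  17. access 32: HIT. Next use of 32: never. Cache: [18 90 32]
  18. access 90: HIT. Next use of 90: step 25. Cache: [18 90 32]
  19. access 18: HIT. Next use of 18: step 20. Cache: [18 90 32]
  20. access 18: HIT. Next use of 18: step 22. Cache: [18 90 32]
  21. access 96: MISS, evict 32 (next use: never). Cache: [18 90 96]
  22. access 18: HIT. Next use of 18: step 24. Cache: [18 90 96]
  23. access 96: HIT. Next use of 96: never. Cache: [18 90 96]
  24. access 18: HIT. Next use of 18: never. Cache: [18 90 96]
  25. access 90: HIT. Next use of 90: step 26. Cache: [18 90 96]
  26. access 90: HIT. Next use of 90: step 27. Cache: [18 90 96]
  27. access 90: HIT. Next use of 90: step 28. Cache: [18 90 96]
  28. access 90: HIT. Next use of 90: step 29. Cache: [18 90 96]
  29. access 90: HIT. Next use of 90: step 30. Cache: [18 90 96]
  30. access 90: HIT. Next use of 90: never. Cache: [18 90 96]
Total: 24 hits, 6 misses, 3 evictions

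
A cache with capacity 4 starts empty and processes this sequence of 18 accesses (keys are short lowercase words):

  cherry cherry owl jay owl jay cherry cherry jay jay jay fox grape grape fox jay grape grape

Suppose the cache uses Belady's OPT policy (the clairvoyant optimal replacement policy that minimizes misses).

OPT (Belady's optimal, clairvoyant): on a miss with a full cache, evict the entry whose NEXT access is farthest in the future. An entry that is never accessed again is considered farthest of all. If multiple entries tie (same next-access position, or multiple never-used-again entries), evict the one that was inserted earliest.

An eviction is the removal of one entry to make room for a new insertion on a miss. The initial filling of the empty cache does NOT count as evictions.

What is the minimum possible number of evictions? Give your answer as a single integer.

Answer: 1

Derivation:
OPT (Belady) simulation (capacity=4):
  1. access cherry: MISS. Cache: [cherry]
  2. access cherry: HIT. Next use of cherry: step 7. Cache: [cherry]
  3. access owl: MISS. Cache: [cherry owl]
  4. access jay: MISS. Cache: [cherry owl jay]
  5. access owl: HIT. Next use of owl: never. Cache: [cherry owl jay]
  6. access jay: HIT. Next use of jay: step 9. Cache: [cherry owl jay]
  7. access cherry: HIT. Next use of cherry: step 8. Cache: [cherry owl jay]
  8. access cherry: HIT. Next use of cherry: never. Cache: [cherry owl jay]
  9. access jay: HIT. Next use of jay: step 10. Cache: [cherry owl jay]
  10. access jay: HIT. Next use of jay: step 11. Cache: [cherry owl jay]
  11. access jay: HIT. Next use of jay: step 16. Cache: [cherry owl jay]
  12. access fox: MISS. Cache: [cherry owl jay fox]
  13. access grape: MISS, evict cherry (next use: never). Cache: [owl jay fox grape]
  14. access grape: HIT. Next use of grape: step 17. Cache: [owl jay fox grape]
  15. access fox: HIT. Next use of fox: never. Cache: [owl jay fox grape]
  16. access jay: HIT. Next use of jay: never. Cache: [owl jay fox grape]
  17. access grape: HIT. Next use of grape: step 18. Cache: [owl jay fox grape]
  18. access grape: HIT. Next use of grape: never. Cache: [owl jay fox grape]
Total: 13 hits, 5 misses, 1 evictions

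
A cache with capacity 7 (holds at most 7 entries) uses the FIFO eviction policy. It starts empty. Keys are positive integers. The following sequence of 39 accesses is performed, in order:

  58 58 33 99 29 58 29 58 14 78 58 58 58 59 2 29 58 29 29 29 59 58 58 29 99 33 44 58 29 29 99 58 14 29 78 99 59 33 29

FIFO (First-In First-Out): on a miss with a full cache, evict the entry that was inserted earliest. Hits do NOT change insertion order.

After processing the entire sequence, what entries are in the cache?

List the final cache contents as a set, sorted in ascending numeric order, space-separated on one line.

FIFO simulation (capacity=7):
  1. access 58: MISS. Cache (old->new): [58]
  2. access 58: HIT. Cache (old->new): [58]
  3. access 33: MISS. Cache (old->new): [58 33]
  4. access 99: MISS. Cache (old->new): [58 33 99]
  5. access 29: MISS. Cache (old->new): [58 33 99 29]
  6. access 58: HIT. Cache (old->new): [58 33 99 29]
  7. access 29: HIT. Cache (old->new): [58 33 99 29]
  8. access 58: HIT. Cache (old->new): [58 33 99 29]
  9. access 14: MISS. Cache (old->new): [58 33 99 29 14]
  10. access 78: MISS. Cache (old->new): [58 33 99 29 14 78]
  11. access 58: HIT. Cache (old->new): [58 33 99 29 14 78]
  12. access 58: HIT. Cache (old->new): [58 33 99 29 14 78]
  13. access 58: HIT. Cache (old->new): [58 33 99 29 14 78]
  14. access 59: MISS. Cache (old->new): [58 33 99 29 14 78 59]
  15. access 2: MISS, evict 58. Cache (old->new): [33 99 29 14 78 59 2]
  16. access 29: HIT. Cache (old->new): [33 99 29 14 78 59 2]
  17. access 58: MISS, evict 33. Cache (old->new): [99 29 14 78 59 2 58]
  18. access 29: HIT. Cache (old->new): [99 29 14 78 59 2 58]
  19. access 29: HIT. Cache (old->new): [99 29 14 78 59 2 58]
  20. access 29: HIT. Cache (old->new): [99 29 14 78 59 2 58]
  21. access 59: HIT. Cache (old->new): [99 29 14 78 59 2 58]
  22. access 58: HIT. Cache (old->new): [99 29 14 78 59 2 58]
  23. access 58: HIT. Cache (old->new): [99 29 14 78 59 2 58]
  24. access 29: HIT. Cache (old->new): [99 29 14 78 59 2 58]
  25. access 99: HIT. Cache (old->new): [99 29 14 78 59 2 58]
  26. access 33: MISS, evict 99. Cache (old->new): [29 14 78 59 2 58 33]
  27. access 44: MISS, evict 29. Cache (old->new): [14 78 59 2 58 33 44]
  28. access 58: HIT. Cache (old->new): [14 78 59 2 58 33 44]
  29. access 29: MISS, evict 14. Cache (old->new): [78 59 2 58 33 44 29]
  30. access 29: HIT. Cache (old->new): [78 59 2 58 33 44 29]
  31. access 99: MISS, evict 78. Cache (old->new): [59 2 58 33 44 29 99]
  32. access 58: HIT. Cache (old->new): [59 2 58 33 44 29 99]
  33. access 14: MISS, evict 59. Cache (old->new): [2 58 33 44 29 99 14]
  34. access 29: HIT. Cache (old->new): [2 58 33 44 29 99 14]
  35. access 78: MISS, evict 2. Cache (old->new): [58 33 44 29 99 14 78]
  36. access 99: HIT. Cache (old->new): [58 33 44 29 99 14 78]
  37. access 59: MISS, evict 58. Cache (old->new): [33 44 29 99 14 78 59]
  38. access 33: HIT. Cache (old->new): [33 44 29 99 14 78 59]
  39. access 29: HIT. Cache (old->new): [33 44 29 99 14 78 59]
Total: 23 hits, 16 misses, 9 evictions

Answer: 14 29 33 44 59 78 99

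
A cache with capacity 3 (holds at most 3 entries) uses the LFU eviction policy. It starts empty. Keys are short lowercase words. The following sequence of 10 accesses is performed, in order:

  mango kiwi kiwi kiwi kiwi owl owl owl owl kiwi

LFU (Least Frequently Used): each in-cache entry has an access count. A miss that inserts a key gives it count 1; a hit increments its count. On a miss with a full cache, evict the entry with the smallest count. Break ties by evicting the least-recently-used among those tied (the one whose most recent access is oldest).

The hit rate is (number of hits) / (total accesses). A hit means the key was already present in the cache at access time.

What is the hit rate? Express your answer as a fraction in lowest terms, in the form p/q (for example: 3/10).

LFU simulation (capacity=3):
  1. access mango: MISS. Cache: [mango(c=1)]
  2. access kiwi: MISS. Cache: [mango(c=1) kiwi(c=1)]
  3. access kiwi: HIT, count now 2. Cache: [mango(c=1) kiwi(c=2)]
  4. access kiwi: HIT, count now 3. Cache: [mango(c=1) kiwi(c=3)]
  5. access kiwi: HIT, count now 4. Cache: [mango(c=1) kiwi(c=4)]
  6. access owl: MISS. Cache: [mango(c=1) owl(c=1) kiwi(c=4)]
  7. access owl: HIT, count now 2. Cache: [mango(c=1) owl(c=2) kiwi(c=4)]
  8. access owl: HIT, count now 3. Cache: [mango(c=1) owl(c=3) kiwi(c=4)]
  9. access owl: HIT, count now 4. Cache: [mango(c=1) kiwi(c=4) owl(c=4)]
  10. access kiwi: HIT, count now 5. Cache: [mango(c=1) owl(c=4) kiwi(c=5)]
Total: 7 hits, 3 misses, 0 evictions

Hit rate = 7/10

Answer: 7/10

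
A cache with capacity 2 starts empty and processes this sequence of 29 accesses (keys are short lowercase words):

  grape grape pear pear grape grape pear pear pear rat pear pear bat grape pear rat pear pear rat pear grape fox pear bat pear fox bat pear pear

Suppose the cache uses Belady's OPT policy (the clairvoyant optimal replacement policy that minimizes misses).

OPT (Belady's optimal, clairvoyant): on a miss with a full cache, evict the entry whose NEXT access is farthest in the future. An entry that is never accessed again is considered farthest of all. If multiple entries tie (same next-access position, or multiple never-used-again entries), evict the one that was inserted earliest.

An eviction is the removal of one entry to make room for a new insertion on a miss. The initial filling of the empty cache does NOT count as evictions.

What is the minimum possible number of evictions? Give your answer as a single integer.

Answer: 9

Derivation:
OPT (Belady) simulation (capacity=2):
  1. access grape: MISS. Cache: [grape]
  2. access grape: HIT. Next use of grape: step 5. Cache: [grape]
  3. access pear: MISS. Cache: [grape pear]
  4. access pear: HIT. Next use of pear: step 7. Cache: [grape pear]
  5. access grape: HIT. Next use of grape: step 6. Cache: [grape pear]
  6. access grape: HIT. Next use of grape: step 14. Cache: [grape pear]
  7. access pear: HIT. Next use of pear: step 8. Cache: [grape pear]
  8. access pear: HIT. Next use of pear: step 9. Cache: [grape pear]
  9. access pear: HIT. Next use of pear: step 11. Cache: [grape pear]
  10. access rat: MISS, evict grape (next use: step 14). Cache: [pear rat]
  11. access pear: HIT. Next use of pear: step 12. Cache: [pear rat]
  12. access pear: HIT. Next use of pear: step 15. Cache: [pear rat]
  13. access bat: MISS, evict rat (next use: step 16). Cache: [pear bat]
  14. access grape: MISS, evict bat (next use: step 24). Cache: [pear grape]
  15. access pear: HIT. Next use of pear: step 17. Cache: [pear grape]
  16. access rat: MISS, evict grape (next use: step 21). Cache: [pear rat]
  17. access pear: HIT. Next use of pear: step 18. Cache: [pear rat]
  18. access pear: HIT. Next use of pear: step 20. Cache: [pear rat]
  19. access rat: HIT. Next use of rat: never. Cache: [pear rat]
  20. access pear: HIT. Next use of pear: step 23. Cache: [pear rat]
  21. access grape: MISS, evict rat (next use: never). Cache: [pear grape]
  22. access fox: MISS, evict grape (next use: never). Cache: [pear fox]
  23. access pear: HIT. Next use of pear: step 25. Cache: [pear fox]
  24. access bat: MISS, evict fox (next use: step 26). Cache: [pear bat]
  25. access pear: HIT. Next use of pear: step 28. Cache: [pear bat]
  26. access fox: MISS, evict pear (next use: step 28). Cache: [bat fox]
  27. access bat: HIT. Next use of bat: never. Cache: [bat fox]
  28. access pear: MISS, evict bat (next use: never). Cache: [fox pear]
  29. access pear: HIT. Next use of pear: never. Cache: [fox pear]
Total: 18 hits, 11 misses, 9 evictions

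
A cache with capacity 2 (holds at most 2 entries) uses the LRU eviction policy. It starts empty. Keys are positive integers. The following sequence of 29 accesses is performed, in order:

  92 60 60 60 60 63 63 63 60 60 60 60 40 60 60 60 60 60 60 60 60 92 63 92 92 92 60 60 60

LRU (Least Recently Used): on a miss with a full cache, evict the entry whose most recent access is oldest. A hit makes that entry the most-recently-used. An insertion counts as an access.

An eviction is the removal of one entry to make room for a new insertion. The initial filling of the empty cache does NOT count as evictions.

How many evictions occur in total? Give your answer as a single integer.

Answer: 5

Derivation:
LRU simulation (capacity=2):
  1. access 92: MISS. Cache (LRU->MRU): [92]
  2. access 60: MISS. Cache (LRU->MRU): [92 60]
  3. access 60: HIT. Cache (LRU->MRU): [92 60]
  4. access 60: HIT. Cache (LRU->MRU): [92 60]
  5. access 60: HIT. Cache (LRU->MRU): [92 60]
  6. access 63: MISS, evict 92. Cache (LRU->MRU): [60 63]
  7. access 63: HIT. Cache (LRU->MRU): [60 63]
  8. access 63: HIT. Cache (LRU->MRU): [60 63]
  9. access 60: HIT. Cache (LRU->MRU): [63 60]
  10. access 60: HIT. Cache (LRU->MRU): [63 60]
  11. access 60: HIT. Cache (LRU->MRU): [63 60]
  12. access 60: HIT. Cache (LRU->MRU): [63 60]
  13. access 40: MISS, evict 63. Cache (LRU->MRU): [60 40]
  14. access 60: HIT. Cache (LRU->MRU): [40 60]
  15. access 60: HIT. Cache (LRU->MRU): [40 60]
  16. access 60: HIT. Cache (LRU->MRU): [40 60]
  17. access 60: HIT. Cache (LRU->MRU): [40 60]
  18. access 60: HIT. Cache (LRU->MRU): [40 60]
  19. access 60: HIT. Cache (LRU->MRU): [40 60]
  20. access 60: HIT. Cache (LRU->MRU): [40 60]
  21. access 60: HIT. Cache (LRU->MRU): [40 60]
  22. access 92: MISS, evict 40. Cache (LRU->MRU): [60 92]
  23. access 63: MISS, evict 60. Cache (LRU->MRU): [92 63]
  24. access 92: HIT. Cache (LRU->MRU): [63 92]
  25. access 92: HIT. Cache (LRU->MRU): [63 92]
  26. access 92: HIT. Cache (LRU->MRU): [63 92]
  27. access 60: MISS, evict 63. Cache (LRU->MRU): [92 60]
  28. access 60: HIT. Cache (LRU->MRU): [92 60]
  29. access 60: HIT. Cache (LRU->MRU): [92 60]
Total: 22 hits, 7 misses, 5 evictions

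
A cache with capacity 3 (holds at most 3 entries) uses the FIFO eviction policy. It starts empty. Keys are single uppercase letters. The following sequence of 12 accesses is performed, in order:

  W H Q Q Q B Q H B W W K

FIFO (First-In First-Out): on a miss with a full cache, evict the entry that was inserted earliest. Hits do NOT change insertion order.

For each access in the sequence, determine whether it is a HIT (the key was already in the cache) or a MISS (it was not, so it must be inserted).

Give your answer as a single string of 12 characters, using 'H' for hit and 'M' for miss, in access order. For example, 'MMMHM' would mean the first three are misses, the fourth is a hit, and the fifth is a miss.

Answer: MMMHHMHHHMHM

Derivation:
FIFO simulation (capacity=3):
  1. access W: MISS. Cache (old->new): [W]
  2. access H: MISS. Cache (old->new): [W H]
  3. access Q: MISS. Cache (old->new): [W H Q]
  4. access Q: HIT. Cache (old->new): [W H Q]
  5. access Q: HIT. Cache (old->new): [W H Q]
  6. access B: MISS, evict W. Cache (old->new): [H Q B]
  7. access Q: HIT. Cache (old->new): [H Q B]
  8. access H: HIT. Cache (old->new): [H Q B]
  9. access B: HIT. Cache (old->new): [H Q B]
  10. access W: MISS, evict H. Cache (old->new): [Q B W]
  11. access W: HIT. Cache (old->new): [Q B W]
  12. access K: MISS, evict Q. Cache (old->new): [B W K]
Total: 6 hits, 6 misses, 3 evictions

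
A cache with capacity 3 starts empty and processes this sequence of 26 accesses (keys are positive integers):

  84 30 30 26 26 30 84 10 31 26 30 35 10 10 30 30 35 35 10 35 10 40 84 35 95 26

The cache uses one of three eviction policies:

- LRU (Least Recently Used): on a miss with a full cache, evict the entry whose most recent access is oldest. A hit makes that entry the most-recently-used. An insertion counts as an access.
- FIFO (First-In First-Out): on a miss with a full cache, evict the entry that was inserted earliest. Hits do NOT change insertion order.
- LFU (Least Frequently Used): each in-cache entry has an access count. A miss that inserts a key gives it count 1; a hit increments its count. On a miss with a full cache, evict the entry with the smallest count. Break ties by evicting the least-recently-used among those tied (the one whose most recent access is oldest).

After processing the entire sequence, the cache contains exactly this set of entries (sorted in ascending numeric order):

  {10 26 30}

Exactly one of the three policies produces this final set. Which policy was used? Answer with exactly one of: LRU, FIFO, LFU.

Simulating under each policy and comparing final sets:
  LRU: final set = {26 35 95} -> differs
  FIFO: final set = {26 35 95} -> differs
  LFU: final set = {10 26 30} -> MATCHES target
Only LFU produces the target set.

Answer: LFU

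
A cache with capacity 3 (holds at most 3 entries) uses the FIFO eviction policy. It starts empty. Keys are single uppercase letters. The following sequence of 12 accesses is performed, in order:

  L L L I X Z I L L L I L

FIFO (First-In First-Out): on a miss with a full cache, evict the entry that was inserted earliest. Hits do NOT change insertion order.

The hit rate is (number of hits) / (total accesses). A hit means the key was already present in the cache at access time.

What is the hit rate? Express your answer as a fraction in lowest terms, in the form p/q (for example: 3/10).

Answer: 1/2

Derivation:
FIFO simulation (capacity=3):
  1. access L: MISS. Cache (old->new): [L]
  2. access L: HIT. Cache (old->new): [L]
  3. access L: HIT. Cache (old->new): [L]
  4. access I: MISS. Cache (old->new): [L I]
  5. access X: MISS. Cache (old->new): [L I X]
  6. access Z: MISS, evict L. Cache (old->new): [I X Z]
  7. access I: HIT. Cache (old->new): [I X Z]
  8. access L: MISS, evict I. Cache (old->new): [X Z L]
  9. access L: HIT. Cache (old->new): [X Z L]
  10. access L: HIT. Cache (old->new): [X Z L]
  11. access I: MISS, evict X. Cache (old->new): [Z L I]
  12. access L: HIT. Cache (old->new): [Z L I]
Total: 6 hits, 6 misses, 3 evictions

Hit rate = 6/12 = 1/2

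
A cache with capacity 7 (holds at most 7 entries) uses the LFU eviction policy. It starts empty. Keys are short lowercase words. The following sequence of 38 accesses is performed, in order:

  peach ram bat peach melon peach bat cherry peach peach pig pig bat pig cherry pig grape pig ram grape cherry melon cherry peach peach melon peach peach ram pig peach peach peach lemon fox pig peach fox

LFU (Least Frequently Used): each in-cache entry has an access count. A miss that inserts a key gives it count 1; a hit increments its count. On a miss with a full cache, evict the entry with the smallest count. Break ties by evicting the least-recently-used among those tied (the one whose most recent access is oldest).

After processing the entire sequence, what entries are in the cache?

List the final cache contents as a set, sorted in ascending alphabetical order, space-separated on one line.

Answer: bat cherry fox melon peach pig ram

Derivation:
LFU simulation (capacity=7):
  1. access peach: MISS. Cache: [peach(c=1)]
  2. access ram: MISS. Cache: [peach(c=1) ram(c=1)]
  3. access bat: MISS. Cache: [peach(c=1) ram(c=1) bat(c=1)]
  4. access peach: HIT, count now 2. Cache: [ram(c=1) bat(c=1) peach(c=2)]
  5. access melon: MISS. Cache: [ram(c=1) bat(c=1) melon(c=1) peach(c=2)]
  6. access peach: HIT, count now 3. Cache: [ram(c=1) bat(c=1) melon(c=1) peach(c=3)]
  7. access bat: HIT, count now 2. Cache: [ram(c=1) melon(c=1) bat(c=2) peach(c=3)]
  8. access cherry: MISS. Cache: [ram(c=1) melon(c=1) cherry(c=1) bat(c=2) peach(c=3)]
  9. access peach: HIT, count now 4. Cache: [ram(c=1) melon(c=1) cherry(c=1) bat(c=2) peach(c=4)]
  10. access peach: HIT, count now 5. Cache: [ram(c=1) melon(c=1) cherry(c=1) bat(c=2) peach(c=5)]
  11. access pig: MISS. Cache: [ram(c=1) melon(c=1) cherry(c=1) pig(c=1) bat(c=2) peach(c=5)]
  12. access pig: HIT, count now 2. Cache: [ram(c=1) melon(c=1) cherry(c=1) bat(c=2) pig(c=2) peach(c=5)]
  13. access bat: HIT, count now 3. Cache: [ram(c=1) melon(c=1) cherry(c=1) pig(c=2) bat(c=3) peach(c=5)]
  14. access pig: HIT, count now 3. Cache: [ram(c=1) melon(c=1) cherry(c=1) bat(c=3) pig(c=3) peach(c=5)]
  15. access cherry: HIT, count now 2. Cache: [ram(c=1) melon(c=1) cherry(c=2) bat(c=3) pig(c=3) peach(c=5)]
  16. access pig: HIT, count now 4. Cache: [ram(c=1) melon(c=1) cherry(c=2) bat(c=3) pig(c=4) peach(c=5)]
  17. access grape: MISS. Cache: [ram(c=1) melon(c=1) grape(c=1) cherry(c=2) bat(c=3) pig(c=4) peach(c=5)]
  18. access pig: HIT, count now 5. Cache: [ram(c=1) melon(c=1) grape(c=1) cherry(c=2) bat(c=3) peach(c=5) pig(c=5)]
  19. access ram: HIT, count now 2. Cache: [melon(c=1) grape(c=1) cherry(c=2) ram(c=2) bat(c=3) peach(c=5) pig(c=5)]
  20. access grape: HIT, count now 2. Cache: [melon(c=1) cherry(c=2) ram(c=2) grape(c=2) bat(c=3) peach(c=5) pig(c=5)]
  21. access cherry: HIT, count now 3. Cache: [melon(c=1) ram(c=2) grape(c=2) bat(c=3) cherry(c=3) peach(c=5) pig(c=5)]
  22. access melon: HIT, count now 2. Cache: [ram(c=2) grape(c=2) melon(c=2) bat(c=3) cherry(c=3) peach(c=5) pig(c=5)]
  23. access cherry: HIT, count now 4. Cache: [ram(c=2) grape(c=2) melon(c=2) bat(c=3) cherry(c=4) peach(c=5) pig(c=5)]
  24. access peach: HIT, count now 6. Cache: [ram(c=2) grape(c=2) melon(c=2) bat(c=3) cherry(c=4) pig(c=5) peach(c=6)]
  25. access peach: HIT, count now 7. Cache: [ram(c=2) grape(c=2) melon(c=2) bat(c=3) cherry(c=4) pig(c=5) peach(c=7)]
  26. access melon: HIT, count now 3. Cache: [ram(c=2) grape(c=2) bat(c=3) melon(c=3) cherry(c=4) pig(c=5) peach(c=7)]
  27. access peach: HIT, count now 8. Cache: [ram(c=2) grape(c=2) bat(c=3) melon(c=3) cherry(c=4) pig(c=5) peach(c=8)]
  28. access peach: HIT, count now 9. Cache: [ram(c=2) grape(c=2) bat(c=3) melon(c=3) cherry(c=4) pig(c=5) peach(c=9)]
  29. access ram: HIT, count now 3. Cache: [grape(c=2) bat(c=3) melon(c=3) ram(c=3) cherry(c=4) pig(c=5) peach(c=9)]
  30. access pig: HIT, count now 6. Cache: [grape(c=2) bat(c=3) melon(c=3) ram(c=3) cherry(c=4) pig(c=6) peach(c=9)]
  31. access peach: HIT, count now 10. Cache: [grape(c=2) bat(c=3) melon(c=3) ram(c=3) cherry(c=4) pig(c=6) peach(c=10)]
  32. access peach: HIT, count now 11. Cache: [grape(c=2) bat(c=3) melon(c=3) ram(c=3) cherry(c=4) pig(c=6) peach(c=11)]
  33. access peach: HIT, count now 12. Cache: [grape(c=2) bat(c=3) melon(c=3) ram(c=3) cherry(c=4) pig(c=6) peach(c=12)]
  34. access lemon: MISS, evict grape(c=2). Cache: [lemon(c=1) bat(c=3) melon(c=3) ram(c=3) cherry(c=4) pig(c=6) peach(c=12)]
  35. access fox: MISS, evict lemon(c=1). Cache: [fox(c=1) bat(c=3) melon(c=3) ram(c=3) cherry(c=4) pig(c=6) peach(c=12)]
  36. access pig: HIT, count now 7. Cache: [fox(c=1) bat(c=3) melon(c=3) ram(c=3) cherry(c=4) pig(c=7) peach(c=12)]
  37. access peach: HIT, count now 13. Cache: [fox(c=1) bat(c=3) melon(c=3) ram(c=3) cherry(c=4) pig(c=7) peach(c=13)]
  38. access fox: HIT, count now 2. Cache: [fox(c=2) bat(c=3) melon(c=3) ram(c=3) cherry(c=4) pig(c=7) peach(c=13)]
Total: 29 hits, 9 misses, 2 evictions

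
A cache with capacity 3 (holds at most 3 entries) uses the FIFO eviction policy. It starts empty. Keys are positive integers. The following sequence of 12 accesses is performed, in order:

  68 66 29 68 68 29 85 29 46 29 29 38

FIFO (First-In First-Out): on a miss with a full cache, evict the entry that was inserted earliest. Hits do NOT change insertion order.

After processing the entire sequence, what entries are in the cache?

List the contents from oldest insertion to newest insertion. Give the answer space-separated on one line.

FIFO simulation (capacity=3):
  1. access 68: MISS. Cache (old->new): [68]
  2. access 66: MISS. Cache (old->new): [68 66]
  3. access 29: MISS. Cache (old->new): [68 66 29]
  4. access 68: HIT. Cache (old->new): [68 66 29]
  5. access 68: HIT. Cache (old->new): [68 66 29]
  6. access 29: HIT. Cache (old->new): [68 66 29]
  7. access 85: MISS, evict 68. Cache (old->new): [66 29 85]
  8. access 29: HIT. Cache (old->new): [66 29 85]
  9. access 46: MISS, evict 66. Cache (old->new): [29 85 46]
  10. access 29: HIT. Cache (old->new): [29 85 46]
  11. access 29: HIT. Cache (old->new): [29 85 46]
  12. access 38: MISS, evict 29. Cache (old->new): [85 46 38]
Total: 6 hits, 6 misses, 3 evictions

Answer: 85 46 38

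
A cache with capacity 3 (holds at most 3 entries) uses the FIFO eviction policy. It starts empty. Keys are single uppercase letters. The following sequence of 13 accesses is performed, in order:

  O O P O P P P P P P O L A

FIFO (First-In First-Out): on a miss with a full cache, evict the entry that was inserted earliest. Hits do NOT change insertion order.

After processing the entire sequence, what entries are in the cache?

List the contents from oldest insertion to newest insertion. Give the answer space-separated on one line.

FIFO simulation (capacity=3):
  1. access O: MISS. Cache (old->new): [O]
  2. access O: HIT. Cache (old->new): [O]
  3. access P: MISS. Cache (old->new): [O P]
  4. access O: HIT. Cache (old->new): [O P]
  5. access P: HIT. Cache (old->new): [O P]
  6. access P: HIT. Cache (old->new): [O P]
  7. access P: HIT. Cache (old->new): [O P]
  8. access P: HIT. Cache (old->new): [O P]
  9. access P: HIT. Cache (old->new): [O P]
  10. access P: HIT. Cache (old->new): [O P]
  11. access O: HIT. Cache (old->new): [O P]
  12. access L: MISS. Cache (old->new): [O P L]
  13. access A: MISS, evict O. Cache (old->new): [P L A]
Total: 9 hits, 4 misses, 1 evictions

Answer: P L A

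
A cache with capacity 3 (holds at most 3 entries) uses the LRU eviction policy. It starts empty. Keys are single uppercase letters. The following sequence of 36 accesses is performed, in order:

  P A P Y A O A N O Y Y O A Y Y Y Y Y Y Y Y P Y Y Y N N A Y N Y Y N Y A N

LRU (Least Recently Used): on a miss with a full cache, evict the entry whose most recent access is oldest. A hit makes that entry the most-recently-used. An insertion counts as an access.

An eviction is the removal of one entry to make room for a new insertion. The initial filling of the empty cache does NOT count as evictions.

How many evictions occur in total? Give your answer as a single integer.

LRU simulation (capacity=3):
  1. access P: MISS. Cache (LRU->MRU): [P]
  2. access A: MISS. Cache (LRU->MRU): [P A]
  3. access P: HIT. Cache (LRU->MRU): [A P]
  4. access Y: MISS. Cache (LRU->MRU): [A P Y]
  5. access A: HIT. Cache (LRU->MRU): [P Y A]
  6. access O: MISS, evict P. Cache (LRU->MRU): [Y A O]
  7. access A: HIT. Cache (LRU->MRU): [Y O A]
  8. access N: MISS, evict Y. Cache (LRU->MRU): [O A N]
  9. access O: HIT. Cache (LRU->MRU): [A N O]
  10. access Y: MISS, evict A. Cache (LRU->MRU): [N O Y]
  11. access Y: HIT. Cache (LRU->MRU): [N O Y]
  12. access O: HIT. Cache (LRU->MRU): [N Y O]
  13. access A: MISS, evict N. Cache (LRU->MRU): [Y O A]
  14. access Y: HIT. Cache (LRU->MRU): [O A Y]
  15. access Y: HIT. Cache (LRU->MRU): [O A Y]
  16. access Y: HIT. Cache (LRU->MRU): [O A Y]
  17. access Y: HIT. Cache (LRU->MRU): [O A Y]
  18. access Y: HIT. Cache (LRU->MRU): [O A Y]
  19. access Y: HIT. Cache (LRU->MRU): [O A Y]
  20. access Y: HIT. Cache (LRU->MRU): [O A Y]
  21. access Y: HIT. Cache (LRU->MRU): [O A Y]
  22. access P: MISS, evict O. Cache (LRU->MRU): [A Y P]
  23. access Y: HIT. Cache (LRU->MRU): [A P Y]
  24. access Y: HIT. Cache (LRU->MRU): [A P Y]
  25. access Y: HIT. Cache (LRU->MRU): [A P Y]
  26. access N: MISS, evict A. Cache (LRU->MRU): [P Y N]
  27. access N: HIT. Cache (LRU->MRU): [P Y N]
  28. access A: MISS, evict P. Cache (LRU->MRU): [Y N A]
  29. access Y: HIT. Cache (LRU->MRU): [N A Y]
  30. access N: HIT. Cache (LRU->MRU): [A Y N]
  31. access Y: HIT. Cache (LRU->MRU): [A N Y]
  32. access Y: HIT. Cache (LRU->MRU): [A N Y]
  33. access N: HIT. Cache (LRU->MRU): [A Y N]
  34. access Y: HIT. Cache (LRU->MRU): [A N Y]
  35. access A: HIT. Cache (LRU->MRU): [N Y A]
  36. access N: HIT. Cache (LRU->MRU): [Y A N]
Total: 26 hits, 10 misses, 7 evictions

Answer: 7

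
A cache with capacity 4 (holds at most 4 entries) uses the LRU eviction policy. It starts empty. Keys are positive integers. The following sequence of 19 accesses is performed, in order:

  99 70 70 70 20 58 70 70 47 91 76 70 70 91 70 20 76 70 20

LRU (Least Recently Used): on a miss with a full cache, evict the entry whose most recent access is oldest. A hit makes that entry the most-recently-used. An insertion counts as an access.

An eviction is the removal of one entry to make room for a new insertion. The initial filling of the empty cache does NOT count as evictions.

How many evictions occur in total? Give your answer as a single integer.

Answer: 4

Derivation:
LRU simulation (capacity=4):
  1. access 99: MISS. Cache (LRU->MRU): [99]
  2. access 70: MISS. Cache (LRU->MRU): [99 70]
  3. access 70: HIT. Cache (LRU->MRU): [99 70]
  4. access 70: HIT. Cache (LRU->MRU): [99 70]
  5. access 20: MISS. Cache (LRU->MRU): [99 70 20]
  6. access 58: MISS. Cache (LRU->MRU): [99 70 20 58]
  7. access 70: HIT. Cache (LRU->MRU): [99 20 58 70]
  8. access 70: HIT. Cache (LRU->MRU): [99 20 58 70]
  9. access 47: MISS, evict 99. Cache (LRU->MRU): [20 58 70 47]
  10. access 91: MISS, evict 20. Cache (LRU->MRU): [58 70 47 91]
  11. access 76: MISS, evict 58. Cache (LRU->MRU): [70 47 91 76]
  12. access 70: HIT. Cache (LRU->MRU): [47 91 76 70]
  13. access 70: HIT. Cache (LRU->MRU): [47 91 76 70]
  14. access 91: HIT. Cache (LRU->MRU): [47 76 70 91]
  15. access 70: HIT. Cache (LRU->MRU): [47 76 91 70]
  16. access 20: MISS, evict 47. Cache (LRU->MRU): [76 91 70 20]
  17. access 76: HIT. Cache (LRU->MRU): [91 70 20 76]
  18. access 70: HIT. Cache (LRU->MRU): [91 20 76 70]
  19. access 20: HIT. Cache (LRU->MRU): [91 76 70 20]
Total: 11 hits, 8 misses, 4 evictions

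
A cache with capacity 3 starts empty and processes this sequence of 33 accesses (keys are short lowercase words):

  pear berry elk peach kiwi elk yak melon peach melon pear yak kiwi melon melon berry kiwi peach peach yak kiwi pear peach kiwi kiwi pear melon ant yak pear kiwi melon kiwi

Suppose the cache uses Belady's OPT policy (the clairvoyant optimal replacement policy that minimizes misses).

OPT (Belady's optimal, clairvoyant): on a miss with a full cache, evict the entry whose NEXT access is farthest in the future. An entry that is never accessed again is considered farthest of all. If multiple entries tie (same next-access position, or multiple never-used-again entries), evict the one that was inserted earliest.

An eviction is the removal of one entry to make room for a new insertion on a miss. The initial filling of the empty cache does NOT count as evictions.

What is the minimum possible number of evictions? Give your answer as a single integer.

OPT (Belady) simulation (capacity=3):
  1. access pear: MISS. Cache: [pear]
  2. access berry: MISS. Cache: [pear berry]
  3. access elk: MISS. Cache: [pear berry elk]
  4. access peach: MISS, evict berry (next use: step 16). Cache: [pear elk peach]
  5. access kiwi: MISS, evict pear (next use: step 11). Cache: [elk peach kiwi]
  6. access elk: HIT. Next use of elk: never. Cache: [elk peach kiwi]
  7. access yak: MISS, evict elk (next use: never). Cache: [peach kiwi yak]
  8. access melon: MISS, evict kiwi (next use: step 13). Cache: [peach yak melon]
  9. access peach: HIT. Next use of peach: step 18. Cache: [peach yak melon]
  10. access melon: HIT. Next use of melon: step 14. Cache: [peach yak melon]
  11. access pear: MISS, evict peach (next use: step 18). Cache: [yak melon pear]
  12. access yak: HIT. Next use of yak: step 20. Cache: [yak melon pear]
  13. access kiwi: MISS, evict pear (next use: step 22). Cache: [yak melon kiwi]
  14. access melon: HIT. Next use of melon: step 15. Cache: [yak melon kiwi]
  15. access melon: HIT. Next use of melon: step 27. Cache: [yak melon kiwi]
  16. access berry: MISS, evict melon (next use: step 27). Cache: [yak kiwi berry]
  17. access kiwi: HIT. Next use of kiwi: step 21. Cache: [yak kiwi berry]
  18. access peach: MISS, evict berry (next use: never). Cache: [yak kiwi peach]
  19. access peach: HIT. Next use of peach: step 23. Cache: [yak kiwi peach]
  20. access yak: HIT. Next use of yak: step 29. Cache: [yak kiwi peach]
  21. access kiwi: HIT. Next use of kiwi: step 24. Cache: [yak kiwi peach]
  22. access pear: MISS, evict yak (next use: step 29). Cache: [kiwi peach pear]
  23. access peach: HIT. Next use of peach: never. Cache: [kiwi peach pear]
  24. access kiwi: HIT. Next use of kiwi: step 25. Cache: [kiwi peach pear]
  25. access kiwi: HIT. Next use of kiwi: step 31. Cache: [kiwi peach pear]
  26. access pear: HIT. Next use of pear: step 30. Cache: [kiwi peach pear]
  27. access melon: MISS, evict peach (next use: never). Cache: [kiwi pear melon]
  28. access ant: MISS, evict melon (next use: step 32). Cache: [kiwi pear ant]
  29. access yak: MISS, evict ant (next use: never). Cache: [kiwi pear yak]
  30. access pear: HIT. Next use of pear: never. Cache: [kiwi pear yak]
  31. access kiwi: HIT. Next use of kiwi: step 33. Cache: [kiwi pear yak]
  32. access melon: MISS, evict pear (next use: never). Cache: [kiwi yak melon]
  33. access kiwi: HIT. Next use of kiwi: never. Cache: [kiwi yak melon]
Total: 17 hits, 16 misses, 13 evictions

Answer: 13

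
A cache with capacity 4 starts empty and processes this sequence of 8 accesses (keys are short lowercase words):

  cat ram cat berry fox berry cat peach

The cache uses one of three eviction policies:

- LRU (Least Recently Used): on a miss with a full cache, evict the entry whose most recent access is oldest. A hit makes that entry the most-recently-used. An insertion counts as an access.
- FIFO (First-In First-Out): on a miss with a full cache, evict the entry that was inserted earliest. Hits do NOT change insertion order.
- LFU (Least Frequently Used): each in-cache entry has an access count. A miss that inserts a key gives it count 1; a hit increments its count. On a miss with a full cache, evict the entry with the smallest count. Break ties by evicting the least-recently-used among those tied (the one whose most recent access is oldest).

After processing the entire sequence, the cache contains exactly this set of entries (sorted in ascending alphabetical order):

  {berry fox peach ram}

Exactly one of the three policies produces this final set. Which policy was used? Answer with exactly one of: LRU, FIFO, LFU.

Simulating under each policy and comparing final sets:
  LRU: final set = {berry cat fox peach} -> differs
  FIFO: final set = {berry fox peach ram} -> MATCHES target
  LFU: final set = {berry cat fox peach} -> differs
Only FIFO produces the target set.

Answer: FIFO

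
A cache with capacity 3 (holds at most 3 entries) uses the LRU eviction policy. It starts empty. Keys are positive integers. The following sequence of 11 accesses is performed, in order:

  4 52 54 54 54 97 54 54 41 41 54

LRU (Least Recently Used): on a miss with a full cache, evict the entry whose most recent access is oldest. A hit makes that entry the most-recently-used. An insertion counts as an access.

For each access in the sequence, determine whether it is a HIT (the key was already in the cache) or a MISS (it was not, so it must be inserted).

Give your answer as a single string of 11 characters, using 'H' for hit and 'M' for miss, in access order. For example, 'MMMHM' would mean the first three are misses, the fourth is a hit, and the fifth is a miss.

LRU simulation (capacity=3):
  1. access 4: MISS. Cache (LRU->MRU): [4]
  2. access 52: MISS. Cache (LRU->MRU): [4 52]
  3. access 54: MISS. Cache (LRU->MRU): [4 52 54]
  4. access 54: HIT. Cache (LRU->MRU): [4 52 54]
  5. access 54: HIT. Cache (LRU->MRU): [4 52 54]
  6. access 97: MISS, evict 4. Cache (LRU->MRU): [52 54 97]
  7. access 54: HIT. Cache (LRU->MRU): [52 97 54]
  8. access 54: HIT. Cache (LRU->MRU): [52 97 54]
  9. access 41: MISS, evict 52. Cache (LRU->MRU): [97 54 41]
  10. access 41: HIT. Cache (LRU->MRU): [97 54 41]
  11. access 54: HIT. Cache (LRU->MRU): [97 41 54]
Total: 6 hits, 5 misses, 2 evictions

Answer: MMMHHMHHMHH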